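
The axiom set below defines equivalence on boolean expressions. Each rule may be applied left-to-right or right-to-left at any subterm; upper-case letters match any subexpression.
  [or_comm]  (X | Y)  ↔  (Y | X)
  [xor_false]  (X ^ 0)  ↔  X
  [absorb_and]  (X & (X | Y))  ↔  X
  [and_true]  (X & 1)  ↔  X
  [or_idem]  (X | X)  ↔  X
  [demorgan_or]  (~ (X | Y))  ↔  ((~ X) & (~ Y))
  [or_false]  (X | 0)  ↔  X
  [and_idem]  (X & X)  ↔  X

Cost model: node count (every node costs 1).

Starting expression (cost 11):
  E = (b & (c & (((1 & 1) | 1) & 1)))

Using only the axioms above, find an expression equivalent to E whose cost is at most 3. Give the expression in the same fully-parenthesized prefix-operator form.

(b & c)   [cost 3]

(1) (1 & 1)  =[and_true →]=  1    ⊢ (b & (c & ((1 | 1) & 1)))
(2) (1 | 1)  =[or_idem →]=  1    ⊢ (b & (c & (1 & 1)))
(3) (1 & 1)  =[and_true →]=  1    ⊢ (b & (c & 1))
(4) (c & 1)  =[and_true →]=  c    ⊢ cost 3, within 3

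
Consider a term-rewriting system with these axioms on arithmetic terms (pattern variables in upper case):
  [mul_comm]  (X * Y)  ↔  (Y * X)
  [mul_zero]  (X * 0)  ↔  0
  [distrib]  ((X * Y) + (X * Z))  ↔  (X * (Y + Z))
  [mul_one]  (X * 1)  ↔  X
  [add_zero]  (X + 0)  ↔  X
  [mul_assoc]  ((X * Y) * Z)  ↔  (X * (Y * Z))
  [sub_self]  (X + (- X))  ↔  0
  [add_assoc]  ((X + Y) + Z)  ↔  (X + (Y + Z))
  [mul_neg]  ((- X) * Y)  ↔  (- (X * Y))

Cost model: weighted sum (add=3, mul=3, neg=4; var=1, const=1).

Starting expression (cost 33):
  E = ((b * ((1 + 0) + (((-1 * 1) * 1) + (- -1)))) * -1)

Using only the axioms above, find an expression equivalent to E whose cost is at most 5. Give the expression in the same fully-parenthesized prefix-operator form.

(b * -1)   [cost 5]

step 1: mul_one (→) rewrites (-1 * 1) into -1, now ((b * ((1 + 0) + ((-1 * 1) + (- -1)))) * -1)
step 2: mul_one (→) rewrites (-1 * 1) into -1, now ((b * ((1 + 0) + (-1 + (- -1)))) * -1)
step 3: sub_self (→) rewrites (-1 + (- -1)) into 0, now ((b * ((1 + 0) + 0)) * -1)
step 4: add_zero (→) rewrites ((1 + 0) + 0) into (1 + 0), now ((b * (1 + 0)) * -1)
step 5: add_zero (→) rewrites (1 + 0) into 1, now ((b * 1) * -1)
step 6: mul_one (→) rewrites (b * 1) into b, reaching cost 5 (bound 5)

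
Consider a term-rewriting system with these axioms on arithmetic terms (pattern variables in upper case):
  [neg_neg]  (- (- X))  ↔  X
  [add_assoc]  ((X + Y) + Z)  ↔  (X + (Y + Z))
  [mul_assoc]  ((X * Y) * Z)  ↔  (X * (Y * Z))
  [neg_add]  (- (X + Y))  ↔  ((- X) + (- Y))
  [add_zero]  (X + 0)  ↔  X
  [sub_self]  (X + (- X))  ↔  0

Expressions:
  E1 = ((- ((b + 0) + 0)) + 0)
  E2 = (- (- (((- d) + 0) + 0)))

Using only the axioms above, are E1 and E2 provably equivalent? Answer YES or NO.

The axioms are sound identities: if E1 ↔* E2 then E1 and E2 evaluate identically under any assignment.
Under b=0, d=1: E1 evaluates to 0, E2 to -1. Distinct ⇒ no rewrite sequence connects them.

NO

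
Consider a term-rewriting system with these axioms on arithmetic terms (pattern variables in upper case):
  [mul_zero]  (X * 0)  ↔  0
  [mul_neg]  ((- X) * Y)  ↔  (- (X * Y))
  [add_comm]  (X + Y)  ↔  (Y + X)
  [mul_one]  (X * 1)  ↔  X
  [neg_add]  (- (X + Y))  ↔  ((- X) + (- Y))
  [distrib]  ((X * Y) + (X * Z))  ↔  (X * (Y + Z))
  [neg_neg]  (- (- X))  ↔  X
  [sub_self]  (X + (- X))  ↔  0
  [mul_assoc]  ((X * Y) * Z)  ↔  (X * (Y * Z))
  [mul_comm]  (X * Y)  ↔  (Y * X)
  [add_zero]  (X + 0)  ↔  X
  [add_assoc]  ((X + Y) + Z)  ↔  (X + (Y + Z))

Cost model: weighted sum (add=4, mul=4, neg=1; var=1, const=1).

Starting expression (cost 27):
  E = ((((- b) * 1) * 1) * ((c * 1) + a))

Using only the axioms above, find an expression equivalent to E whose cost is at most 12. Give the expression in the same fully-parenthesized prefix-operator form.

((- b) * (c + a))   [cost 12]

step 1: mul_one (→) rewrites ((- b) * 1) into (- b), now (((- b) * 1) * ((c * 1) + a))
step 2: mul_one (→) rewrites (c * 1) into c, now (((- b) * 1) * (c + a))
step 3: mul_one (→) rewrites ((- b) * 1) into (- b), reaching cost 12 (bound 12)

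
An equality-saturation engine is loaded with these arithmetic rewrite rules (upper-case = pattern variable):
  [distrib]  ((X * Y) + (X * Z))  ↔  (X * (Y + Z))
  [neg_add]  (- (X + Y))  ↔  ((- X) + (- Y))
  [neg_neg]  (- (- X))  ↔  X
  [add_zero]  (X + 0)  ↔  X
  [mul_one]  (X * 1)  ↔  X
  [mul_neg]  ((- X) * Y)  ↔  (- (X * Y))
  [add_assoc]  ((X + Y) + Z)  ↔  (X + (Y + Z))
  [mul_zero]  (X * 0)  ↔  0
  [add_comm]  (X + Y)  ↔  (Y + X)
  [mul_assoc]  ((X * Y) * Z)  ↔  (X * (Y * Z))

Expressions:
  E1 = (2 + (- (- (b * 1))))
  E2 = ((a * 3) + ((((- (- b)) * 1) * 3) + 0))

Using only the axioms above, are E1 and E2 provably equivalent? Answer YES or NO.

NO

The axioms are sound identities: if E1 ↔* E2 then E1 and E2 evaluate identically under any assignment.
Under a=0, b=0: E1 evaluates to 2, E2 to 0. Distinct ⇒ no rewrite sequence connects them.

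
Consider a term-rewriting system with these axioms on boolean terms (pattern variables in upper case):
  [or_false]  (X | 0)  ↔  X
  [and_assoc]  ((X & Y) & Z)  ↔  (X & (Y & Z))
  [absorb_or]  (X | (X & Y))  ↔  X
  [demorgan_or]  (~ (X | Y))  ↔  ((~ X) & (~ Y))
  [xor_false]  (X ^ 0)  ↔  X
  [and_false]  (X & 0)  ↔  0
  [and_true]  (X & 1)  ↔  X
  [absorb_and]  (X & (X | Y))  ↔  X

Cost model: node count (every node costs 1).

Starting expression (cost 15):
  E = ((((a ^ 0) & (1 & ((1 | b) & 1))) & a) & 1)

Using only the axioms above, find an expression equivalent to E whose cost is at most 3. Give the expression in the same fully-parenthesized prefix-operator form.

1. [and_true →] ((((a ^ 0) & (1 & ((1 | b) & 1))) & a) & 1)  →  (((a ^ 0) & (1 & ((1 | b) & 1))) & a)
2. [and_true →] ((1 | b) & 1)  →  (1 | b);  E = (((a ^ 0) & (1 & (1 | b))) & a)
3. [absorb_and →] (1 & (1 | b))  →  1;  E = (((a ^ 0) & 1) & a)
4. [xor_false →] (a ^ 0)  →  a;  E = ((a & 1) & a)
5. [and_true →] (a & 1)  →  a;  cost 3 ≤ 3, done

(a & a)   [cost 3]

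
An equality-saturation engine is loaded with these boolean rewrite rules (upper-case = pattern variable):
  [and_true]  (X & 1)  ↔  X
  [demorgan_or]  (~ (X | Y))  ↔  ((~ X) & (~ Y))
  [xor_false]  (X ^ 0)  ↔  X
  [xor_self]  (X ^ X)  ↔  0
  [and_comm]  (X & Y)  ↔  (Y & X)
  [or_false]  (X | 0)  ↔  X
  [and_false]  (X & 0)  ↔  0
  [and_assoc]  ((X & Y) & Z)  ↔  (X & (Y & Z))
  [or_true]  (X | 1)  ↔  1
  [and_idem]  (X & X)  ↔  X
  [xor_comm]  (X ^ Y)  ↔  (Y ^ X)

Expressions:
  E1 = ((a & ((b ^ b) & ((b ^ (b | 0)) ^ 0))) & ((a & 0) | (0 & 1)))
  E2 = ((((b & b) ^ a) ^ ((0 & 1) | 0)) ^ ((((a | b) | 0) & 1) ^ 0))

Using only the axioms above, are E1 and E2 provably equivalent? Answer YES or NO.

NO

All listed rules preserve value, hence provable equivalence implies equal values everywhere; look for a separating assignment.
a=1, b=1 gives E1 ↦ 0, E2 ↦ 1; values differ ⇒ not provably equivalent.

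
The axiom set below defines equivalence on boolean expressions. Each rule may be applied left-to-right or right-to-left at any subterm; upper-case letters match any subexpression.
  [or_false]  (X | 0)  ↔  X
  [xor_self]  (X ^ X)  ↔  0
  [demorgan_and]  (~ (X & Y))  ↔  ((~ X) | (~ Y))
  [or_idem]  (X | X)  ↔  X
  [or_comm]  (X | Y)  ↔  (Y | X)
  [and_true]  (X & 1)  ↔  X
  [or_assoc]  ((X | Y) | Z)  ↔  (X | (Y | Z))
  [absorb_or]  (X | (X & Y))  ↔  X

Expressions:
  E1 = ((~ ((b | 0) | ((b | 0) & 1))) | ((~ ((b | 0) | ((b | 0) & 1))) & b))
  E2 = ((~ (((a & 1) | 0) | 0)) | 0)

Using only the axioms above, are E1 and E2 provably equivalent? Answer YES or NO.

All listed rules preserve value, hence provable equivalence implies equal values everywhere; look for a separating assignment.
a=0, b=1 gives E1 ↦ 0, E2 ↦ 1; values differ ⇒ not provably equivalent.

NO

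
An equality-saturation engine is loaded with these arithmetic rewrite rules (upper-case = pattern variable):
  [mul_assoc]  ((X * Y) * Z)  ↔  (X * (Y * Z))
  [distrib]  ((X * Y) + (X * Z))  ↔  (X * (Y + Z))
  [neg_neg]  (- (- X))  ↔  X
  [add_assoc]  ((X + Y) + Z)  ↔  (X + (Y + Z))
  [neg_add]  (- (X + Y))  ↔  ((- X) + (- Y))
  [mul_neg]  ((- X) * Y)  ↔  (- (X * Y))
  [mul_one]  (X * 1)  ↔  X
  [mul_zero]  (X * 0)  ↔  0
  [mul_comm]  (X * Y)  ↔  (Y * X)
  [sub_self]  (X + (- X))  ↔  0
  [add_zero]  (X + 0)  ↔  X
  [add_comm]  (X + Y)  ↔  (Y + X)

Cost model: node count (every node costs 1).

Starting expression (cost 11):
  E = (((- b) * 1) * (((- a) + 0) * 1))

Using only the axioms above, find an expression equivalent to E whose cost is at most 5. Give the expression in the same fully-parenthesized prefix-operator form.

((- b) * (- a))   [cost 5]

step 1: mul_one (→) rewrites ((- b) * 1) into (- b), now ((- b) * (((- a) + 0) * 1))
step 2: add_zero (→) rewrites ((- a) + 0) into (- a), now ((- b) * ((- a) * 1))
step 3: mul_one (→) rewrites ((- a) * 1) into (- a), reaching cost 5 (bound 5)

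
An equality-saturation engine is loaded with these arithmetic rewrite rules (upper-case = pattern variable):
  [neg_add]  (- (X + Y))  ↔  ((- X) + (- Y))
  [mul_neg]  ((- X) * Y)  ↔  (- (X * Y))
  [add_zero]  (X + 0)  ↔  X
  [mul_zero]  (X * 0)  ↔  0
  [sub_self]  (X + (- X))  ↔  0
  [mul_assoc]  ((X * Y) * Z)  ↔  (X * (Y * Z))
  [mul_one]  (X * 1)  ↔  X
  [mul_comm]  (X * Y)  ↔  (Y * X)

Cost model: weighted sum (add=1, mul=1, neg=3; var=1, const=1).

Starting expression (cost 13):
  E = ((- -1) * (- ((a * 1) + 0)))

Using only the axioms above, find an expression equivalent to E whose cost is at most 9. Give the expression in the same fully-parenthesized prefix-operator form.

((- a) * (- -1))   [cost 9]

step 1: mul_comm (→) rewrites ((- -1) * (- ((a * 1) + 0))) into ((- ((a * 1) + 0)) * (- -1))
step 2: mul_one (→) rewrites (a * 1) into a, now ((- (a + 0)) * (- -1))
step 3: add_zero (→) rewrites (a + 0) into a, reaching cost 9 (bound 9)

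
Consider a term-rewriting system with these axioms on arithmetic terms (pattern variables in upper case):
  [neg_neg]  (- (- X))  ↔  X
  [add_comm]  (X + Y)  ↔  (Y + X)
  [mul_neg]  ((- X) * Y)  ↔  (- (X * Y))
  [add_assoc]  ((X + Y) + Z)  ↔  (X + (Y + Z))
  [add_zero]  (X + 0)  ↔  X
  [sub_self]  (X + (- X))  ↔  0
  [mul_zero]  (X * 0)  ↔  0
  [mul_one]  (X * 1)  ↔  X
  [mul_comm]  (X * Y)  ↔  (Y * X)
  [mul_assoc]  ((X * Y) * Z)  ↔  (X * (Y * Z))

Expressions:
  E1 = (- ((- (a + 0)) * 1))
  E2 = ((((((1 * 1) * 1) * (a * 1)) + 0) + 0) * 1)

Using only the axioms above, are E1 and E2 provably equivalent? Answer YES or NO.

step 1: add_zero (→) rewrites (a + 0) into a, now (- ((- a) * 1))
step 2: mul_neg (→) rewrites ((- a) * 1) into (- (a * 1)), now (- (- (a * 1)))
step 3: neg_neg (→) rewrites (- (- (a * 1))) into (a * 1)
step 4: mul_one (←) rewrites a into (a * 1), now ((a * 1) * 1)
step 5: mul_one (←) rewrites 1 into (1 * 1), now ((a * (1 * 1)) * 1)
step 6: mul_one (←) rewrites 1 into (1 * 1), now ((a * ((1 * 1) * 1)) * 1)
step 7: mul_comm (→) rewrites (a * ((1 * 1) * 1)) into (((1 * 1) * 1) * a), now ((((1 * 1) * 1) * a) * 1)
step 8: add_zero (←) rewrites (((1 * 1) * 1) * a) into ((((1 * 1) * 1) * a) + 0), now (((((1 * 1) * 1) * a) + 0) * 1)
step 9: mul_one (←) rewrites a into (a * 1), now (((((1 * 1) * 1) * (a * 1)) + 0) * 1)
step 10: add_zero (←) rewrites ((((1 * 1) * 1) * (a * 1)) + 0) into (((((1 * 1) * 1) * (a * 1)) + 0) + 0), which is E2

YES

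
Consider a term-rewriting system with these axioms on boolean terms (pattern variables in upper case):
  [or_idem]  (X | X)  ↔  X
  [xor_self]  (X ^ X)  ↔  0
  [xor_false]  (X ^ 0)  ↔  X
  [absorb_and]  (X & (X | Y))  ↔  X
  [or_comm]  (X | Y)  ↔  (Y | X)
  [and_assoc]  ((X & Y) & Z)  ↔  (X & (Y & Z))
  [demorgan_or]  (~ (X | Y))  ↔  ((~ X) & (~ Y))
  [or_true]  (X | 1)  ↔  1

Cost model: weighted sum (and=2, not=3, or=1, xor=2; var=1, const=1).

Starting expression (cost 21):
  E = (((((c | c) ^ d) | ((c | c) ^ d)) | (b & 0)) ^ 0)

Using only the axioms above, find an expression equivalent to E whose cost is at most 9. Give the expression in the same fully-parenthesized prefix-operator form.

(1) (((((c | c) ^ d) | ((c | c) ^ d)) | (b & 0)) ^ 0)  =[xor_false →]=  ((((c | c) ^ d) | ((c | c) ^ d)) | (b & 0))
(2) (((c | c) ^ d) | ((c | c) ^ d))  =[or_idem →]=  ((c | c) ^ d)    ⊢ (((c | c) ^ d) | (b & 0))
(3) (c | c)  =[or_idem →]=  c    ⊢ cost 9, within 9

((c ^ d) | (b & 0))   [cost 9]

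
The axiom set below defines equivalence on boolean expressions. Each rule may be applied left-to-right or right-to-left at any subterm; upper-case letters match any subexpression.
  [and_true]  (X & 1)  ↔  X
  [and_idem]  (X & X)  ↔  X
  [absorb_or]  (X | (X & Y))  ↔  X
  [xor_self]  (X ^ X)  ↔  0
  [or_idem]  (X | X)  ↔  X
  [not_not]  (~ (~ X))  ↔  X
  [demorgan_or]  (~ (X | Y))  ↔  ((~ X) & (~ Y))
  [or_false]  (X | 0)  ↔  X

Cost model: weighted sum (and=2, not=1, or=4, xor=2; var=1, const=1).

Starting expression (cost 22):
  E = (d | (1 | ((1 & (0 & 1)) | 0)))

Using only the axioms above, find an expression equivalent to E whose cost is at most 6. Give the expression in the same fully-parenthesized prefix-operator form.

step 1: and_true (→) rewrites (0 & 1) into 0, now (d | (1 | ((1 & 0) | 0)))
step 2: or_false (→) rewrites ((1 & 0) | 0) into (1 & 0), now (d | (1 | (1 & 0)))
step 3: absorb_or (→) rewrites (1 | (1 & 0)) into 1, reaching cost 6 (bound 6)

(d | 1)   [cost 6]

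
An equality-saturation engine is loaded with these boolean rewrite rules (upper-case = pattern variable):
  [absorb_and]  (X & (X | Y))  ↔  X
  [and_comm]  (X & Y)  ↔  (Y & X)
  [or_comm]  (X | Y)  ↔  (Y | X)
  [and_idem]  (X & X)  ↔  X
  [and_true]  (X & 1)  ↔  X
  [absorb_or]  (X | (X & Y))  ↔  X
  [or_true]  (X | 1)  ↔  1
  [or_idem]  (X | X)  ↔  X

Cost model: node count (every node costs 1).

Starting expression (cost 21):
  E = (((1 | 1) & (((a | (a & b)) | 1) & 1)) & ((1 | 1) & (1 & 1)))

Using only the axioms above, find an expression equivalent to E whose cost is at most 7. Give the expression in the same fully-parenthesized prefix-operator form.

((1 | 1) & (1 & 1))   [cost 7]

(1) (a | (a & b))  =[absorb_or →]=  a    ⊢ (((1 | 1) & ((a | 1) & 1)) & ((1 | 1) & (1 & 1)))
(2) (a | 1)  =[or_true →]=  1    ⊢ (((1 | 1) & (1 & 1)) & ((1 | 1) & (1 & 1)))
(3) (((1 | 1) & (1 & 1)) & ((1 | 1) & (1 & 1)))  =[and_idem →]=  ((1 | 1) & (1 & 1))    ⊢ cost 7, within 7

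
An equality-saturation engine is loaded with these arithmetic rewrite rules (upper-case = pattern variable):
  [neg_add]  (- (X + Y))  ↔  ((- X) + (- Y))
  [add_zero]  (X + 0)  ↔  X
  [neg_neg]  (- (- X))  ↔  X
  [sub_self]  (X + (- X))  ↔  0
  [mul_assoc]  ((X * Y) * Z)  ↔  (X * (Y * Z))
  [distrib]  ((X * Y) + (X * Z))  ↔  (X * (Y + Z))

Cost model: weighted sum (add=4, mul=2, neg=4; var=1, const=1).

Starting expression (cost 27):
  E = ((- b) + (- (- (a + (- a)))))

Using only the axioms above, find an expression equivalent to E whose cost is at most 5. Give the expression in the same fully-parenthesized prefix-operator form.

(1) (- (- (a + (- a))))  =[neg_neg →]=  (a + (- a))    ⊢ ((- b) + (a + (- a)))
(2) (a + (- a))  =[sub_self →]=  0    ⊢ ((- b) + 0)
(3) ((- b) + 0)  =[add_zero →]=  (- b)    ⊢ cost 5, within 5

(- b)   [cost 5]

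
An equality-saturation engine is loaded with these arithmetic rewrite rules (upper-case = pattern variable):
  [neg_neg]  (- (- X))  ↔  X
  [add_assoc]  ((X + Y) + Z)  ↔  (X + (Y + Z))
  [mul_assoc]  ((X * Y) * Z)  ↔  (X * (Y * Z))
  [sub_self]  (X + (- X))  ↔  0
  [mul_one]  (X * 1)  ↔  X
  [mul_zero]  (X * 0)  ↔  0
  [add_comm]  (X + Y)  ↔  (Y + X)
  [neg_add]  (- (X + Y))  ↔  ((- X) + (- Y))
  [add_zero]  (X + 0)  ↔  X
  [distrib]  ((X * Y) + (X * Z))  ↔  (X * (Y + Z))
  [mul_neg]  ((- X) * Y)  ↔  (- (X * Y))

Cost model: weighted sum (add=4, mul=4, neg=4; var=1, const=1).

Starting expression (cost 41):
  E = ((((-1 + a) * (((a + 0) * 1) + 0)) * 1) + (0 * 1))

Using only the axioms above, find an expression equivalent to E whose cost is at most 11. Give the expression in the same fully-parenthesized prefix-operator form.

((-1 + a) * a)   [cost 11]

step 1: mul_one (→) rewrites ((a + 0) * 1) into (a + 0), now ((((-1 + a) * ((a + 0) + 0)) * 1) + (0 * 1))
step 2: mul_one (→) rewrites (0 * 1) into 0, now ((((-1 + a) * ((a + 0) + 0)) * 1) + 0)
step 3: add_zero (→) rewrites ((((-1 + a) * ((a + 0) + 0)) * 1) + 0) into (((-1 + a) * ((a + 0) + 0)) * 1)
step 4: add_zero (→) rewrites ((a + 0) + 0) into (a + 0), now (((-1 + a) * (a + 0)) * 1)
step 5: add_zero (→) rewrites (a + 0) into a, now (((-1 + a) * a) * 1)
step 6: mul_one (→) rewrites (((-1 + a) * a) * 1) into ((-1 + a) * a), reaching cost 11 (bound 11)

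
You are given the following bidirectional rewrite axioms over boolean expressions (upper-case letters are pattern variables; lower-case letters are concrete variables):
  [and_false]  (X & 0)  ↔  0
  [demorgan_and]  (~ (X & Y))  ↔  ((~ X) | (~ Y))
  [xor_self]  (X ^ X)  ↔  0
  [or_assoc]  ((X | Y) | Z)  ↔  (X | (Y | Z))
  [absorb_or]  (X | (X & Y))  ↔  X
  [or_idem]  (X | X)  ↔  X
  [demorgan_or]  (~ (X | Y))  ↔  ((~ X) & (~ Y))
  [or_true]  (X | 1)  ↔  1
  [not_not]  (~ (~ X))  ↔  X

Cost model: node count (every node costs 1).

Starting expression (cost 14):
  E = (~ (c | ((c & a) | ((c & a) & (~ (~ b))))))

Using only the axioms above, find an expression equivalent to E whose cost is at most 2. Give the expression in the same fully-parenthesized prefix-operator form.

(~ c)   [cost 2]

(1) (~ (~ b))  =[not_not →]=  b    ⊢ (~ (c | ((c & a) | ((c & a) & b))))
(2) ((c & a) | ((c & a) & b))  =[absorb_or →]=  (c & a)    ⊢ (~ (c | (c & a)))
(3) (c | (c & a))  =[absorb_or →]=  c    ⊢ cost 2, within 2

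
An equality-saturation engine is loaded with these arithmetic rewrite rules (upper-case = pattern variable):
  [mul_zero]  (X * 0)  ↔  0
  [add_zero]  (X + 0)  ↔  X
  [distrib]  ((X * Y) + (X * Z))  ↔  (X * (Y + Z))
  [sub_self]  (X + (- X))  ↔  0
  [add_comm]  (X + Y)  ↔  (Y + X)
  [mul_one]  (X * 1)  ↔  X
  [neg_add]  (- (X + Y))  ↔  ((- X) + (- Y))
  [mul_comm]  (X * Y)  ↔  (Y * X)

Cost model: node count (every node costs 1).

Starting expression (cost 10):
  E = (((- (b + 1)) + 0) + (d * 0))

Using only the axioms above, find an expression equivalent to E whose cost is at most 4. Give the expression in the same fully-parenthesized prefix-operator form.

1. [mul_zero →] (d * 0)  →  0;  E = (((- (b + 1)) + 0) + 0)
2. [add_zero →] ((- (b + 1)) + 0)  →  (- (b + 1));  E = ((- (b + 1)) + 0)
3. [add_zero →] ((- (b + 1)) + 0)  →  (- (b + 1));  cost 4 ≤ 4, done

(- (b + 1))   [cost 4]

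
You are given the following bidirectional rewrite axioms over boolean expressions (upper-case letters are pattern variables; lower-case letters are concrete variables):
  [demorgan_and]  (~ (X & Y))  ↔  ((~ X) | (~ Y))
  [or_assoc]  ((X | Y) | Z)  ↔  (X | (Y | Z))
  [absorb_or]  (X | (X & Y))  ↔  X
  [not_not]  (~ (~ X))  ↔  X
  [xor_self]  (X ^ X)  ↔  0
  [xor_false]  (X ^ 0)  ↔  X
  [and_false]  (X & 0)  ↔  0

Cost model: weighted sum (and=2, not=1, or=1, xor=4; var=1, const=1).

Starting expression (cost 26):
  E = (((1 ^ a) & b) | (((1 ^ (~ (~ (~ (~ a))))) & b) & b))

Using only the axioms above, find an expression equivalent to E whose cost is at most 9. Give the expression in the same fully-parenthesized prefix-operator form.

((1 ^ a) & b)   [cost 9]

step 1: not_not (→) rewrites (~ (~ (~ a))) into (~ a), now (((1 ^ a) & b) | (((1 ^ (~ (~ a))) & b) & b))
step 2: not_not (→) rewrites (~ (~ a)) into a, now (((1 ^ a) & b) | (((1 ^ a) & b) & b))
step 3: absorb_or (→) rewrites (((1 ^ a) & b) | (((1 ^ a) & b) & b)) into ((1 ^ a) & b), reaching cost 9 (bound 9)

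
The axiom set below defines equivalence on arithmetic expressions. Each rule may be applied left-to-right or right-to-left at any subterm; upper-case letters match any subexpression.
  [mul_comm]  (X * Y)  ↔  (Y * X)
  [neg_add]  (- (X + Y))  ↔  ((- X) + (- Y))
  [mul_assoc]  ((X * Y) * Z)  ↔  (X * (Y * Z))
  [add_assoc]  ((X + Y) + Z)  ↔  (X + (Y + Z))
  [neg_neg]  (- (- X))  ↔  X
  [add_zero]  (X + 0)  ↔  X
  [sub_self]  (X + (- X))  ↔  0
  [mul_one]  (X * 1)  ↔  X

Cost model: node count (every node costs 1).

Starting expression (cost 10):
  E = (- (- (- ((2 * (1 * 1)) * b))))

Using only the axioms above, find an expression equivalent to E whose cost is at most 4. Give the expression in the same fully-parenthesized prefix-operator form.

(- (2 * b))   [cost 4]

1. [mul_one →] (1 * 1)  →  1;  E = (- (- (- ((2 * 1) * b))))
2. [neg_neg →] (- (- (- ((2 * 1) * b))))  →  (- ((2 * 1) * b))
3. [mul_one →] (2 * 1)  →  2;  cost 4 ≤ 4, done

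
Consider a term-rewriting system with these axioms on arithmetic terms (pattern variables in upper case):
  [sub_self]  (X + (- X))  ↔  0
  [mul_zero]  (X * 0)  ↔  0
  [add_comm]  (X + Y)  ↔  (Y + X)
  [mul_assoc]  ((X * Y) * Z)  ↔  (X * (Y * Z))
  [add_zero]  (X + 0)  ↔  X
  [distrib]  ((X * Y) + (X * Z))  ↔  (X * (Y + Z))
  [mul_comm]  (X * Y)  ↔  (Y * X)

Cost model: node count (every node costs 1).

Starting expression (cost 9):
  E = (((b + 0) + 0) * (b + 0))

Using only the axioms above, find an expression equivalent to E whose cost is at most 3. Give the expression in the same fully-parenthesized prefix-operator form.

step 1: add_zero (→) rewrites (b + 0) into b, now (((b + 0) + 0) * b)
step 2: add_zero (→) rewrites ((b + 0) + 0) into (b + 0), now ((b + 0) * b)
step 3: add_zero (→) rewrites (b + 0) into b, reaching cost 3 (bound 3)

(b * b)   [cost 3]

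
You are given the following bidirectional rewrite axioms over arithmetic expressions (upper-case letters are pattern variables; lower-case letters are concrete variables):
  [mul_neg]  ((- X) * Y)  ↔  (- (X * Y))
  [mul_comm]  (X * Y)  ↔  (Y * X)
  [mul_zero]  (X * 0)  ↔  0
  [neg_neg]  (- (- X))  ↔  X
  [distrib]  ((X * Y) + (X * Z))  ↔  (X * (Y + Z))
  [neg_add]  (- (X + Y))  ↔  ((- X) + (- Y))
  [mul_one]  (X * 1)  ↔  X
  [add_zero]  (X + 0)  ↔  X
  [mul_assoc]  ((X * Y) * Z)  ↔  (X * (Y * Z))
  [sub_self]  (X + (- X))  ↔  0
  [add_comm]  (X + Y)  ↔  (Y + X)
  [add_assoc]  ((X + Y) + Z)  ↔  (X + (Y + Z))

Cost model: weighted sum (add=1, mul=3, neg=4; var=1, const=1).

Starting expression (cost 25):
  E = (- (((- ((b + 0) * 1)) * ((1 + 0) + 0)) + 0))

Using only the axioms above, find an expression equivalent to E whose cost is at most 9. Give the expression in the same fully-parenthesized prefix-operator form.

(- (- b))   [cost 9]

1. [mul_one →] ((b + 0) * 1)  →  (b + 0);  E = (- (((- (b + 0)) * ((1 + 0) + 0)) + 0))
2. [add_zero →] (b + 0)  →  b;  E = (- (((- b) * ((1 + 0) + 0)) + 0))
3. [add_zero →] (((- b) * ((1 + 0) + 0)) + 0)  →  ((- b) * ((1 + 0) + 0));  E = (- ((- b) * ((1 + 0) + 0)))
4. [add_zero →] ((1 + 0) + 0)  →  (1 + 0);  E = (- ((- b) * (1 + 0)))
5. [add_zero →] (1 + 0)  →  1;  E = (- ((- b) * 1))
6. [mul_one →] ((- b) * 1)  →  (- b);  cost 9 ≤ 9, done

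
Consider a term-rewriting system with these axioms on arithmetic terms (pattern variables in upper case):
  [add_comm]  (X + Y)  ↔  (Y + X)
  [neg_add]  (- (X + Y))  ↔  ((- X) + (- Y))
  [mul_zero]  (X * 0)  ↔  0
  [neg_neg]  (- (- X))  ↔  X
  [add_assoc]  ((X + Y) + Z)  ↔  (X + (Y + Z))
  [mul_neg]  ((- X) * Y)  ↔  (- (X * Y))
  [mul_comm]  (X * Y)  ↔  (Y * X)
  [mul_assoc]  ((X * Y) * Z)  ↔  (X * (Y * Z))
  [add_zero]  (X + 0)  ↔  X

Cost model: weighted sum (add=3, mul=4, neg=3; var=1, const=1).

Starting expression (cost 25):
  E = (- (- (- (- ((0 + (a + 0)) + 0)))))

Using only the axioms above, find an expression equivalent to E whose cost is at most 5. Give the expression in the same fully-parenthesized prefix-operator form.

(0 + a)   [cost 5]

1. [neg_neg →] (- (- (- ((0 + (a + 0)) + 0))))  →  (- ((0 + (a + 0)) + 0));  E = (- (- ((0 + (a + 0)) + 0)))
2. [add_zero →] (a + 0)  →  a;  E = (- (- ((0 + a) + 0)))
3. [neg_neg →] (- (- ((0 + a) + 0)))  →  ((0 + a) + 0)
4. [add_zero →] ((0 + a) + 0)  →  (0 + a);  cost 5 ≤ 5, done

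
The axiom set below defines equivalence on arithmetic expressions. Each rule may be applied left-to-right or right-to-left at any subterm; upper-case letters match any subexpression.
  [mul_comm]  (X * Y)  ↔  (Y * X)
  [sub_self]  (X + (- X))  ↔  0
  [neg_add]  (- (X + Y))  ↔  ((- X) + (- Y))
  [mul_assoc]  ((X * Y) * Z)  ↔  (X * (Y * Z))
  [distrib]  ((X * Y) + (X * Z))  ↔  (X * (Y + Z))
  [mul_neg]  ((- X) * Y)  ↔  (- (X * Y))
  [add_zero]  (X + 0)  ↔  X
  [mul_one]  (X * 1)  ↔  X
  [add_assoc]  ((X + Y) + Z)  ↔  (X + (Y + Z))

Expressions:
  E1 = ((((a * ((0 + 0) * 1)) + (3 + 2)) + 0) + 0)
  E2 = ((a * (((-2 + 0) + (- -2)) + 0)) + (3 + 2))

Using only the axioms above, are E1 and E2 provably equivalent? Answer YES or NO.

YES

(1) ((((a * ((0 + 0) * 1)) + (3 + 2)) + 0) + 0)  =[add_zero →]=  (((a * ((0 + 0) * 1)) + (3 + 2)) + 0)
(2) (((a * ((0 + 0) * 1)) + (3 + 2)) + 0)  =[add_zero →]=  ((a * ((0 + 0) * 1)) + (3 + 2))
(3) (0 + 0)  =[add_zero →]=  0    ⊢ ((a * (0 * 1)) + (3 + 2))
(4) (0 * 1)  =[mul_one →]=  0    ⊢ ((a * 0) + (3 + 2))
(5) 0  =[sub_self ←]=  (-2 + (- -2))    ⊢ ((a * (-2 + (- -2))) + (3 + 2))
(6) -2  =[add_zero ←]=  (-2 + 0)    ⊢ ((a * ((-2 + 0) + (- -2))) + (3 + 2))
(7) ((-2 + 0) + (- -2))  =[add_zero ←]=  (((-2 + 0) + (- -2)) + 0)    ⊢ E2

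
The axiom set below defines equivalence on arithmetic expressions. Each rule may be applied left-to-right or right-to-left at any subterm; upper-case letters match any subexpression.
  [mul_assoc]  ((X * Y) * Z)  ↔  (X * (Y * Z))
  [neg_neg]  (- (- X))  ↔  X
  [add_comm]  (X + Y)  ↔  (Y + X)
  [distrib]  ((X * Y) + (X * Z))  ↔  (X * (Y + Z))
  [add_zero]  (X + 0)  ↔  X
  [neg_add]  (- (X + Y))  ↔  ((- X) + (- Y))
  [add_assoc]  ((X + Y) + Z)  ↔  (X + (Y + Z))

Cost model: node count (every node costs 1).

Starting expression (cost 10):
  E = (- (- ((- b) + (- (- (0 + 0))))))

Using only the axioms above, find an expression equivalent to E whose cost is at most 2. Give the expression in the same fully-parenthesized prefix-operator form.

step 1: neg_neg (→) rewrites (- (- ((- b) + (- (- (0 + 0)))))) into ((- b) + (- (- (0 + 0))))
step 2: neg_neg (→) rewrites (- (- (0 + 0))) into (0 + 0), now ((- b) + (0 + 0))
step 3: add_zero (→) rewrites (0 + 0) into 0, now ((- b) + 0)
step 4: add_zero (→) rewrites ((- b) + 0) into (- b), reaching cost 2 (bound 2)

(- b)   [cost 2]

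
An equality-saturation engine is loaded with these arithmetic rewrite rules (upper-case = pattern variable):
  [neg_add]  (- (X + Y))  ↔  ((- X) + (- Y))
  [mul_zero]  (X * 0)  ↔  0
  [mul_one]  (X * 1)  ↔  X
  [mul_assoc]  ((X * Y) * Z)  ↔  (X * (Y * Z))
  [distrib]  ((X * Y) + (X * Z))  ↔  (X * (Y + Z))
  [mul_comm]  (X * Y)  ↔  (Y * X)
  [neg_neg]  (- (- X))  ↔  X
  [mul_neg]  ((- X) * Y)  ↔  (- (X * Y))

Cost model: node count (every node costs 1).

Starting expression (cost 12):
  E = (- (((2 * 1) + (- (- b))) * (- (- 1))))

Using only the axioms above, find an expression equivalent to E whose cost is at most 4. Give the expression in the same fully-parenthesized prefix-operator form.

step 1: neg_neg (→) rewrites (- (- b)) into b, now (- (((2 * 1) + b) * (- (- 1))))
step 2: mul_one (→) rewrites (2 * 1) into 2, now (- ((2 + b) * (- (- 1))))
step 3: neg_neg (→) rewrites (- (- 1)) into 1, now (- ((2 + b) * 1))
step 4: mul_one (→) rewrites ((2 + b) * 1) into (2 + b), reaching cost 4 (bound 4)

(- (2 + b))   [cost 4]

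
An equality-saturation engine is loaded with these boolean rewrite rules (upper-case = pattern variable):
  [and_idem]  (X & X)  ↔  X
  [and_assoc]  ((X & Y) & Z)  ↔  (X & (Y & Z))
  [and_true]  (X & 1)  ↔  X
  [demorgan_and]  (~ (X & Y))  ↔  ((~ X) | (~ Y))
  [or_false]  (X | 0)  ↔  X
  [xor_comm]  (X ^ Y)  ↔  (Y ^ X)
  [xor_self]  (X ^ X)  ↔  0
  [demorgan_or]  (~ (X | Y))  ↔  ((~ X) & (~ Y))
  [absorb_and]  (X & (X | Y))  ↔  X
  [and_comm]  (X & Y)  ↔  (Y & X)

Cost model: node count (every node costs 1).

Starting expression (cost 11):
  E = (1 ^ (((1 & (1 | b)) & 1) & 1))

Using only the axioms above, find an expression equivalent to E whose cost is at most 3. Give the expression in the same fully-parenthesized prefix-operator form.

(1 ^ 1)   [cost 3]

step 1: and_true (→) rewrites ((1 & (1 | b)) & 1) into (1 & (1 | b)), now (1 ^ ((1 & (1 | b)) & 1))
step 2: absorb_and (→) rewrites (1 & (1 | b)) into 1, now (1 ^ (1 & 1))
step 3: and_true (→) rewrites (1 & 1) into 1, reaching cost 3 (bound 3)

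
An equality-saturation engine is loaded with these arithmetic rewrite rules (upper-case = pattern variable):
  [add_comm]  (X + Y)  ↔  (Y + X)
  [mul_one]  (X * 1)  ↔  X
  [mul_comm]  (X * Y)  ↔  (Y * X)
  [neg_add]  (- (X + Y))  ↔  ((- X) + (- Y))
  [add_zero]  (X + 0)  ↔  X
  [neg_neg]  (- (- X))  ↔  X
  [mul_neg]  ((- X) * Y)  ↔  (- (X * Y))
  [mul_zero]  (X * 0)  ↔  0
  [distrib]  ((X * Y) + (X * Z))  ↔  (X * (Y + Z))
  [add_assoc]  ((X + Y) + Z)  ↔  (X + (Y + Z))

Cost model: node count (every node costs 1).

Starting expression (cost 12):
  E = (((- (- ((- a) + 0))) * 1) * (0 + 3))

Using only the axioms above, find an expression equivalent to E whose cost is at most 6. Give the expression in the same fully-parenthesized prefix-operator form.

1. [add_zero →] ((- a) + 0)  →  (- a);  E = (((- (- (- a))) * 1) * (0 + 3))
2. [neg_neg →] (- (- (- a)))  →  (- a);  E = (((- a) * 1) * (0 + 3))
3. [mul_one →] ((- a) * 1)  →  (- a);  cost 6 ≤ 6, done

((- a) * (0 + 3))   [cost 6]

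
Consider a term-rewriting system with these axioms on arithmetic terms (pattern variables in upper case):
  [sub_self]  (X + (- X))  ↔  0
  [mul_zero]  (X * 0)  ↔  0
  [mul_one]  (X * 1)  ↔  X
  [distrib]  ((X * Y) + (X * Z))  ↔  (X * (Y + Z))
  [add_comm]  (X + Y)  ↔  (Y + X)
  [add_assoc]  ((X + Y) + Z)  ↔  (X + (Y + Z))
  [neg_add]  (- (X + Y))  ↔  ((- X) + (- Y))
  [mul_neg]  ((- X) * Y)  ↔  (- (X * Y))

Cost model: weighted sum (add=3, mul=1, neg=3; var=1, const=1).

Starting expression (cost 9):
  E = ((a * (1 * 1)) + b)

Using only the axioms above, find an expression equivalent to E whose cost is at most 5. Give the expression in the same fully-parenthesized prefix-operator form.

1. [add_comm →] ((a * (1 * 1)) + b)  →  (b + (a * (1 * 1)))
2. [mul_one →] (1 * 1)  →  1;  E = (b + (a * 1))
3. [mul_one →] (a * 1)  →  a;  cost 5 ≤ 5, done

(b + a)   [cost 5]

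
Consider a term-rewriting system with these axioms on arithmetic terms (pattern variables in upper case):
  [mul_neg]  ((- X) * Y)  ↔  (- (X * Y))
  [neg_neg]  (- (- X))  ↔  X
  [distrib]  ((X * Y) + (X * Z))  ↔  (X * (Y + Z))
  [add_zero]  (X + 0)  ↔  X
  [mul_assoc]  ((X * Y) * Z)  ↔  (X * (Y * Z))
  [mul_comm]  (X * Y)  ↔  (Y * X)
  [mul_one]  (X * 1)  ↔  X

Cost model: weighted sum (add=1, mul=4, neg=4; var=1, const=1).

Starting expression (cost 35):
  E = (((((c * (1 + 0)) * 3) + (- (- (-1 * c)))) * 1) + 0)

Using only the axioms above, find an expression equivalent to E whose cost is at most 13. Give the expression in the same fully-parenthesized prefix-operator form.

((c * 3) + (c * -1))   [cost 13]

(1) ((((c * (1 + 0)) * 3) + (- (- (-1 * c)))) * 1)  =[mul_one →]=  (((c * (1 + 0)) * 3) + (- (- (-1 * c))))    ⊢ ((((c * (1 + 0)) * 3) + (- (- (-1 * c)))) + 0)
(2) (-1 * c)  =[mul_comm →]=  (c * -1)    ⊢ ((((c * (1 + 0)) * 3) + (- (- (c * -1)))) + 0)
(3) ((((c * (1 + 0)) * 3) + (- (- (c * -1)))) + 0)  =[add_zero →]=  (((c * (1 + 0)) * 3) + (- (- (c * -1))))
(4) (1 + 0)  =[add_zero →]=  1    ⊢ (((c * 1) * 3) + (- (- (c * -1))))
(5) (- (- (c * -1)))  =[neg_neg →]=  (c * -1)    ⊢ (((c * 1) * 3) + (c * -1))
(6) (c * 1)  =[mul_one →]=  c    ⊢ cost 13, within 13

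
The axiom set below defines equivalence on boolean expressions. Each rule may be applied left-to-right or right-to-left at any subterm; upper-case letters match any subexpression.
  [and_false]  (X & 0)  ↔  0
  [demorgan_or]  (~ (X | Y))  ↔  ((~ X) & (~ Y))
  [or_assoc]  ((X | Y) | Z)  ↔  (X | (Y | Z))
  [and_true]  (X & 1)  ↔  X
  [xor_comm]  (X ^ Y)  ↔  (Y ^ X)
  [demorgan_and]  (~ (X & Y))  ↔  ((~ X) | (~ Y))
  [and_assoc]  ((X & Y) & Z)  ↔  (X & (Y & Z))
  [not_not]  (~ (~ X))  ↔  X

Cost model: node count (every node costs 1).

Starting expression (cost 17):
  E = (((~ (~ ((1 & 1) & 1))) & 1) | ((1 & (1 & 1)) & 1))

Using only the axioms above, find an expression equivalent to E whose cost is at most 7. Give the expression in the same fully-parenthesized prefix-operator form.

(1) ((1 & 1) & 1)  =[and_true →]=  (1 & 1)    ⊢ (((~ (~ (1 & 1))) & 1) | ((1 & (1 & 1)) & 1))
(2) (~ (~ (1 & 1)))  =[not_not →]=  (1 & 1)    ⊢ (((1 & 1) & 1) | ((1 & (1 & 1)) & 1))
(3) ((1 & (1 & 1)) & 1)  =[and_true →]=  (1 & (1 & 1))    ⊢ (((1 & 1) & 1) | (1 & (1 & 1)))
(4) (1 & 1)  =[and_true →]=  1    ⊢ (((1 & 1) & 1) | (1 & 1))
(5) (1 & 1)  =[and_true →]=  1    ⊢ cost 7, within 7

((1 & 1) | (1 & 1))   [cost 7]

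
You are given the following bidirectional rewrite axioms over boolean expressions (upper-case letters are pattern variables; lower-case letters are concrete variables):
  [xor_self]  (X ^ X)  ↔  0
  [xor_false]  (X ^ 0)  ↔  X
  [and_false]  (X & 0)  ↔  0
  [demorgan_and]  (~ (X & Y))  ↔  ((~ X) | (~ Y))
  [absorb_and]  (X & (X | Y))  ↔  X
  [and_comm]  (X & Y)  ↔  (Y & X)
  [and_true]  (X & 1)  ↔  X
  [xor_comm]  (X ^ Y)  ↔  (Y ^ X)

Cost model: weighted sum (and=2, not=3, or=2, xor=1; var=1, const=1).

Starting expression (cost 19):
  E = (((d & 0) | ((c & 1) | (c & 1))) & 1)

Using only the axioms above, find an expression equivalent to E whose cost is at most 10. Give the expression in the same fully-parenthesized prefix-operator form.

((d & 0) | (c | c))   [cost 10]

(1) (((d & 0) | ((c & 1) | (c & 1))) & 1)  =[and_true →]=  ((d & 0) | ((c & 1) | (c & 1)))
(2) (c & 1)  =[and_true →]=  c    ⊢ ((d & 0) | ((c & 1) | c))
(3) (c & 1)  =[and_true →]=  c    ⊢ cost 10, within 10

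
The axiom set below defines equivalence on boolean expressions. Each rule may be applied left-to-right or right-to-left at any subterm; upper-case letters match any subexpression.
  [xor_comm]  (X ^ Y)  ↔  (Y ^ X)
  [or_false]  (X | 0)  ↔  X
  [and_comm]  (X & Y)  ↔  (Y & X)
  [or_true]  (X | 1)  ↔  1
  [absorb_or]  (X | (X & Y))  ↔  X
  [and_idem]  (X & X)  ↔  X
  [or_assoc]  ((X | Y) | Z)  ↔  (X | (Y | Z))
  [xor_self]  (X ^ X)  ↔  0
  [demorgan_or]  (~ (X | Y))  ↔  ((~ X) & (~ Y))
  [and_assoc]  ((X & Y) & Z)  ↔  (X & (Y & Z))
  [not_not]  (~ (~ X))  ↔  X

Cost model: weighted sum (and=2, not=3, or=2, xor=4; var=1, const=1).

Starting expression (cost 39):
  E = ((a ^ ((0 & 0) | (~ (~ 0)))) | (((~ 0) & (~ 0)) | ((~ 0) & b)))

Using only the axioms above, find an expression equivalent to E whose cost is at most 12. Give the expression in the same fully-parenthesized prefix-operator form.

1. [not_not →] (~ (~ 0))  →  0;  E = ((a ^ ((0 & 0) | 0)) | (((~ 0) & (~ 0)) | ((~ 0) & b)))
2. [xor_comm →] (a ^ ((0 & 0) | 0))  →  (((0 & 0) | 0) ^ a);  E = ((((0 & 0) | 0) ^ a) | (((~ 0) & (~ 0)) | ((~ 0) & b)))
3. [and_idem →] ((~ 0) & (~ 0))  →  (~ 0);  E = ((((0 & 0) | 0) ^ a) | ((~ 0) | ((~ 0) & b)))
4. [absorb_or →] ((~ 0) | ((~ 0) & b))  →  (~ 0);  E = ((((0 & 0) | 0) ^ a) | (~ 0))
5. [and_idem →] (0 & 0)  →  0;  E = (((0 | 0) ^ a) | (~ 0))
6. [or_false →] (0 | 0)  →  0;  cost 12 ≤ 12, done

((0 ^ a) | (~ 0))   [cost 12]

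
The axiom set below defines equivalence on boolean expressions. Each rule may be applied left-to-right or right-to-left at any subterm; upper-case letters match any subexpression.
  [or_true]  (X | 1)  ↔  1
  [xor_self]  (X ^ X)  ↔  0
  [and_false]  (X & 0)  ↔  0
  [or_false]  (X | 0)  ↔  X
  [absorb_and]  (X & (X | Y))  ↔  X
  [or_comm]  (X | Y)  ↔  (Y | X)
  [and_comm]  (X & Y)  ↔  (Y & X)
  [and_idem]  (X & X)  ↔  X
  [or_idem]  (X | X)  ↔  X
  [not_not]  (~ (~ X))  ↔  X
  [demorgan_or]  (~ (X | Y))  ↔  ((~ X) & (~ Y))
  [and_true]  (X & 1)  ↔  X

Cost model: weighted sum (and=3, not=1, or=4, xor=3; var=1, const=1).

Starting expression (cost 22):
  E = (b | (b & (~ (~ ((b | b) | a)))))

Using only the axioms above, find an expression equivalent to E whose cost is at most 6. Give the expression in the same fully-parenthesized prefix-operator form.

step 1: or_idem (→) rewrites (b | b) into b, now (b | (b & (~ (~ (b | a)))))
step 2: not_not (→) rewrites (~ (~ (b | a))) into (b | a), now (b | (b & (b | a)))
step 3: absorb_and (→) rewrites (b & (b | a)) into b, reaching cost 6 (bound 6)

(b | b)   [cost 6]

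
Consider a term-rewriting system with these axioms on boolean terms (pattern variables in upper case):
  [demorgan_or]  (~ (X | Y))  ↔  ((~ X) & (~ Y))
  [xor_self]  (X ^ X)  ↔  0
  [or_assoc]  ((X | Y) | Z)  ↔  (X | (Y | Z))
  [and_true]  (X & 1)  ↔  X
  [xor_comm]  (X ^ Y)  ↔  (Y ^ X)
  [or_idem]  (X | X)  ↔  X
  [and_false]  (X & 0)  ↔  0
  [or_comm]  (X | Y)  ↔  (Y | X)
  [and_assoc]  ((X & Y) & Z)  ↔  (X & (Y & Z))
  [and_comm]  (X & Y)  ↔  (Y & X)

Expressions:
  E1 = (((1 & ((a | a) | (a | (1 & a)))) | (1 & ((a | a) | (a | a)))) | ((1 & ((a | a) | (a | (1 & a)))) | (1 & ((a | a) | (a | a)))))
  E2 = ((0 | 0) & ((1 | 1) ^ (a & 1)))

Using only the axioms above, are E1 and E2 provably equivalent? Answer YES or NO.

The axioms are sound identities: if E1 ↔* E2 then E1 and E2 evaluate identically under any assignment.
Under a=1: E1 evaluates to 1, E2 to 0. Distinct ⇒ no rewrite sequence connects them.

NO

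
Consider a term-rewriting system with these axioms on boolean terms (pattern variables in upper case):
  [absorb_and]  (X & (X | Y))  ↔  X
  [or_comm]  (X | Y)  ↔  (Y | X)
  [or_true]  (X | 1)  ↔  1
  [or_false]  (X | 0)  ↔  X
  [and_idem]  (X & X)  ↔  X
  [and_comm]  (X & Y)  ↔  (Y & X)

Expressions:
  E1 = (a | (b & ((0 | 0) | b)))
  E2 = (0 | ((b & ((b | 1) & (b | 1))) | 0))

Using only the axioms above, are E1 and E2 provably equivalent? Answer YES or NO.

The axioms are sound identities: if E1 ↔* E2 then E1 and E2 evaluate identically under any assignment.
Under a=1, b=0: E1 evaluates to 1, E2 to 0. Distinct ⇒ no rewrite sequence connects them.

NO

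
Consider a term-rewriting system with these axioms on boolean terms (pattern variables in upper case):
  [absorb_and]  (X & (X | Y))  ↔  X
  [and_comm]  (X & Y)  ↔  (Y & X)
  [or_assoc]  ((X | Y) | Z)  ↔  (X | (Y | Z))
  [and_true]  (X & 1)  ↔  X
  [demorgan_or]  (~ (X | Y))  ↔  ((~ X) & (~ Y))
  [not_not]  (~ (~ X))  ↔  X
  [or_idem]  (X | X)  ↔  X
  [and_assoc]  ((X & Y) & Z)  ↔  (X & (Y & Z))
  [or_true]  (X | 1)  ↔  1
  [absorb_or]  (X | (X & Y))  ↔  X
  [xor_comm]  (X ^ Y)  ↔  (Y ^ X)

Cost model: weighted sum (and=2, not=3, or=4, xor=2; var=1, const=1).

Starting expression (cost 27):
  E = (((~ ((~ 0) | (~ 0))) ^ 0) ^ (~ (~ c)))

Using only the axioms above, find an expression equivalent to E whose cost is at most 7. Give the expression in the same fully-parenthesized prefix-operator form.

(1) ((~ 0) | (~ 0))  =[or_idem →]=  (~ 0)    ⊢ (((~ (~ 0)) ^ 0) ^ (~ (~ c)))
(2) (~ (~ c))  =[not_not →]=  c    ⊢ (((~ (~ 0)) ^ 0) ^ c)
(3) (~ (~ 0))  =[not_not →]=  0    ⊢ cost 7, within 7

((0 ^ 0) ^ c)   [cost 7]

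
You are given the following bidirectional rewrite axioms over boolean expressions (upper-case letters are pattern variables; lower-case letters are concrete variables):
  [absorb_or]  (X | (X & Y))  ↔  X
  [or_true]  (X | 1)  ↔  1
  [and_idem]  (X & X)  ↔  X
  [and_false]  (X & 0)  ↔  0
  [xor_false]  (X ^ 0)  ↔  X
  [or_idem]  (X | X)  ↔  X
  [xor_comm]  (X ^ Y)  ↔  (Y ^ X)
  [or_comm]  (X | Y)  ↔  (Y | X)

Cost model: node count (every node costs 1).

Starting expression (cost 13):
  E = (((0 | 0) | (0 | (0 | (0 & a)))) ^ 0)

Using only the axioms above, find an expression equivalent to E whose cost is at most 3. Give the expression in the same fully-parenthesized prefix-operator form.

(0 | 0)   [cost 3]

(1) (0 | (0 & a))  =[absorb_or →]=  0    ⊢ (((0 | 0) | (0 | 0)) ^ 0)
(2) (((0 | 0) | (0 | 0)) ^ 0)  =[xor_false →]=  ((0 | 0) | (0 | 0))
(3) ((0 | 0) | (0 | 0))  =[or_idem →]=  (0 | 0)    ⊢ cost 3, within 3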